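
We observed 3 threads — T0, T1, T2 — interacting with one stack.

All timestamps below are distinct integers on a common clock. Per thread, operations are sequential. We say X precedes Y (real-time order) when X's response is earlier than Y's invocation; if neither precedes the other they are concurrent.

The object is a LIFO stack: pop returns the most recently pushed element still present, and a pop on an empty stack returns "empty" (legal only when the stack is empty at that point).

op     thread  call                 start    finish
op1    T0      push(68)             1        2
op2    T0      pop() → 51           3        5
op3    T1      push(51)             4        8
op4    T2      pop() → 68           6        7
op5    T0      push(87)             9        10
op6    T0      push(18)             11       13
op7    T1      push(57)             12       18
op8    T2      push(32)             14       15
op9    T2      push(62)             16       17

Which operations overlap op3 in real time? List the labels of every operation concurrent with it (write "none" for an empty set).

op2, op4

overlap test against op3 [4,8]: concurrent iff the interval meets 4..8
op1 [1,2]: before
op2 [3,5]: concurrent
op4 [6,7]: concurrent
op5 [9,10]: after
op6 [11,13]: after
op7 [12,18]: after
op8 [14,15]: after
op9 [16,17]: after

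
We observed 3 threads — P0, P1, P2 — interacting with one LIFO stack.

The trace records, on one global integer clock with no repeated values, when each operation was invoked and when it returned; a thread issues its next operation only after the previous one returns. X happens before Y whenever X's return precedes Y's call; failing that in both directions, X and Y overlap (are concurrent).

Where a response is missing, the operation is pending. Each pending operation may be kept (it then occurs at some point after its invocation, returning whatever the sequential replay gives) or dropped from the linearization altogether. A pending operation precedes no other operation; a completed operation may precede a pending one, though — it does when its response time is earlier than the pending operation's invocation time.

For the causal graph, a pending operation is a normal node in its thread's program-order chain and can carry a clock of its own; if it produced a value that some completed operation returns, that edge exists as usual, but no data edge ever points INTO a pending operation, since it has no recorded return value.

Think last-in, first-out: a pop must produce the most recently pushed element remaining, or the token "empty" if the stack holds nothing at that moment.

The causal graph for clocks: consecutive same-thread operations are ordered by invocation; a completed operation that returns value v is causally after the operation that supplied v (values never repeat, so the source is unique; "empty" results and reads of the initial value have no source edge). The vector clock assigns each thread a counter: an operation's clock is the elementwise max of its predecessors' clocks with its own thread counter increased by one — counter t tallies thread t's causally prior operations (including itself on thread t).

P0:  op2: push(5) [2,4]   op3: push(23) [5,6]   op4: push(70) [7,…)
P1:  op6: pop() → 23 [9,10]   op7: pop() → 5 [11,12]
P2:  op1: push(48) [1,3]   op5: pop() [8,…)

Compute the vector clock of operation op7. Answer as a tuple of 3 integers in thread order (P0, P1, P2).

(2, 2, 0)

root op op1, invoked 1: fresh clock plus P2's own tick → (0, 0, 1)
root op op2, invoked 2: fresh clock plus P0's own tick → (1, 0, 0)
merge at op5 (invoked 8): VC(op1)=(0, 0, 1), own-thread bump on P2 → (0, 0, 2)
merge at op3 (invoked 5): VC(op2)=(1, 0, 0), own-thread bump on P0 → (2, 0, 0)
merge at op6 (invoked 9): VC(op3)=(2, 0, 0), own-thread bump on P1 → (2, 1, 0)
merge at op4 (invoked 7): VC(op3)=(2, 0, 0), own-thread bump on P0 → (3, 0, 0)
merge at op7 (invoked 11): VC(op2)=(1, 0, 0), VC(op6)=(2, 1, 0), own-thread bump on P1 → (2, 2, 0)
target: VC(op7) = (2, 2, 0)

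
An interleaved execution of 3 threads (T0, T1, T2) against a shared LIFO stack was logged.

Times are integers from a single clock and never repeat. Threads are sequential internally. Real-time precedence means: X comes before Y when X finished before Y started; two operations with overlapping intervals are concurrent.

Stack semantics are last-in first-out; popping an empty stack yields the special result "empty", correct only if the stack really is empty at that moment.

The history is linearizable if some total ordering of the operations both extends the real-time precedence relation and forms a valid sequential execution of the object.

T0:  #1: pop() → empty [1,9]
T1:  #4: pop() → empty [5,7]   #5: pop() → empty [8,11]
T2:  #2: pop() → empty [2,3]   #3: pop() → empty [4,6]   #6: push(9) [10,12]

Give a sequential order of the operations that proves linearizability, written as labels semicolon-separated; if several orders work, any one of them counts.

step 1: #1 pop() → empty — stack <>
step 2: #2 pop() → empty — stack <>
step 3: #3 pop() → empty — stack <>
step 4: #4 pop() → empty — stack <>
step 5: #5 pop() → empty — stack <>
step 6: #6 push(9) — stack <9>

#1; #2; #3; #4; #5; #6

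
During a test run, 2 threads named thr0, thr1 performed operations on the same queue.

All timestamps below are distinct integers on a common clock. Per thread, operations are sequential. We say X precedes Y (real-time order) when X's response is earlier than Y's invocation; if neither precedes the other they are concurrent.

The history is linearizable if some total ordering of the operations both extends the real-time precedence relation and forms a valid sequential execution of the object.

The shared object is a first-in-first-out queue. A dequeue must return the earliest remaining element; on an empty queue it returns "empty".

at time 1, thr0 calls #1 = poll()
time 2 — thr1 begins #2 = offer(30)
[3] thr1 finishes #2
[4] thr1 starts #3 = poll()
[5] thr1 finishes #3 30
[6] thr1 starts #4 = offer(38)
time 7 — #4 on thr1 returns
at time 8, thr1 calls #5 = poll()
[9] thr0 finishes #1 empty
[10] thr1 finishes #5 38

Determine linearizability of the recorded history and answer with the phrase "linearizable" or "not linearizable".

linearizable

witness order: #1, #2, #3, #4, #5
step 1: #1 poll() → empty — queue <>
step 2: #2 offer(30) — queue <30>
step 3: #3 poll() → 30 — queue <>
step 4: #4 offer(38) — queue <38>
step 5: #5 poll() → 38 — queue <>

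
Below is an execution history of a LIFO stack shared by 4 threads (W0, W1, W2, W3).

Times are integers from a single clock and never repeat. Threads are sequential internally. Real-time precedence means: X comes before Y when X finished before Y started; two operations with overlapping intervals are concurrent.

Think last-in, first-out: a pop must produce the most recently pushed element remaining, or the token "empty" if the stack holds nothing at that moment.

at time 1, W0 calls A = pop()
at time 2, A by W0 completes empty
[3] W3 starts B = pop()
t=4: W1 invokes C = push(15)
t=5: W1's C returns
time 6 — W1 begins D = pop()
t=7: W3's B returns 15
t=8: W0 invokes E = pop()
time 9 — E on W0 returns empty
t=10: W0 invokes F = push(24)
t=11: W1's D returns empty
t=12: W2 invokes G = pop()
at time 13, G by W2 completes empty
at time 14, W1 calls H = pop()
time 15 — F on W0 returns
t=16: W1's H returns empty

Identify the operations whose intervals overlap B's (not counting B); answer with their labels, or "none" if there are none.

overlap test against B [3,7]: concurrent iff the interval meets 3..7
A [1,2]: before
C [4,5]: concurrent
D [6,11]: concurrent
E [8,9]: after
F [10,15]: after
G [12,13]: after
H [14,16]: after

C, D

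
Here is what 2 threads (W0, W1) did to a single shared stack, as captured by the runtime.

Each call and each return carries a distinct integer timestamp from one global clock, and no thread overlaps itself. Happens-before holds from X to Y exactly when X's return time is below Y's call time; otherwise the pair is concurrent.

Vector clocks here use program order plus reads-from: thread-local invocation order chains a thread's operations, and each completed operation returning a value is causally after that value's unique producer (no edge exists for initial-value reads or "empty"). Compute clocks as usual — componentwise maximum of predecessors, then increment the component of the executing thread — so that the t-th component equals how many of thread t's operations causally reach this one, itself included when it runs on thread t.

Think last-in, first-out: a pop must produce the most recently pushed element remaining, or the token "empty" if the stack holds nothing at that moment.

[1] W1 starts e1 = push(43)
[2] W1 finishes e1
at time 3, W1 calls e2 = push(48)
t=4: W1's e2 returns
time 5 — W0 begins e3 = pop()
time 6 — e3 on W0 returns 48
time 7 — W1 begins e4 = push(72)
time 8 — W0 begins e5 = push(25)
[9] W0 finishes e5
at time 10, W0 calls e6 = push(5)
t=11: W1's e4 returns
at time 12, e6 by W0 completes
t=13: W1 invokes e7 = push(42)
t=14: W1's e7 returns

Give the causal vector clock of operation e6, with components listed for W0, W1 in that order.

root op e1, invoked 1: fresh clock plus W1's own tick → (0, 1)
invoked at 3, e2 merges VC(e1)=(0, 1) and bumps W1's slot → (0, 2)
invoked at 7, e4 merges VC(e2)=(0, 2) and bumps W1's slot → (0, 3)
invoked at 5, e3 merges VC(e2)=(0, 2) and bumps W0's slot → (1, 2)
invoked at 13, e7 merges VC(e4)=(0, 3) and bumps W1's slot → (0, 4)
invoked at 8, e5 merges VC(e3)=(1, 2) and bumps W0's slot → (2, 2)
invoked at 10, e6 merges VC(e5)=(2, 2) and bumps W0's slot → (3, 2)
target: VC(e6) = (3, 2)

(3, 2)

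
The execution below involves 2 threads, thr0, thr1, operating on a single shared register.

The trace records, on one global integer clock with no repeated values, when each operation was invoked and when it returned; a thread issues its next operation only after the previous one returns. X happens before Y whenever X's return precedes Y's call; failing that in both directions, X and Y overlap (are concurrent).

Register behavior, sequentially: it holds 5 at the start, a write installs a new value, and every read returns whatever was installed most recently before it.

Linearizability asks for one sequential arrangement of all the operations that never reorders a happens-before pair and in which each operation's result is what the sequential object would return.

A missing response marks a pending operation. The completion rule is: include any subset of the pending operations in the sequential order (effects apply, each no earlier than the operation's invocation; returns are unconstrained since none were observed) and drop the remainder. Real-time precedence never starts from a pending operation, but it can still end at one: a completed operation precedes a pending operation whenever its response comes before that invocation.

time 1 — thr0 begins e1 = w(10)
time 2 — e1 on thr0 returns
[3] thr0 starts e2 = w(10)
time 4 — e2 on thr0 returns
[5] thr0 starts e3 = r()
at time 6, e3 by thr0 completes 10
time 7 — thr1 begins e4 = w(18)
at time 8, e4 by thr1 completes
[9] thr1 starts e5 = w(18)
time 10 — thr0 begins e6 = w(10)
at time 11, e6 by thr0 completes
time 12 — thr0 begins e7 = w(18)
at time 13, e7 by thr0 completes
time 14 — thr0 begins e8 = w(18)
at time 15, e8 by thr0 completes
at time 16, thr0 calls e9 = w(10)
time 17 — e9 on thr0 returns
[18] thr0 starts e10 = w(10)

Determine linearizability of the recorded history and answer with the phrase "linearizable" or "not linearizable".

linearizable

witness order: e1, e2, e3, e4, e5, e6, e7, e8, e9
step 1: e1 w(10) — value 10
step 2: e2 w(10) — value 10
step 3: e3 r() → 10 — value 10
step 4: e4 w(18) — value 18
step 5: e5 w(18) (pending, included) — value 18
step 6: e6 w(10) — value 10
step 7: e7 w(18) — value 18
step 8: e8 w(18) — value 18
step 9: e9 w(10) — value 10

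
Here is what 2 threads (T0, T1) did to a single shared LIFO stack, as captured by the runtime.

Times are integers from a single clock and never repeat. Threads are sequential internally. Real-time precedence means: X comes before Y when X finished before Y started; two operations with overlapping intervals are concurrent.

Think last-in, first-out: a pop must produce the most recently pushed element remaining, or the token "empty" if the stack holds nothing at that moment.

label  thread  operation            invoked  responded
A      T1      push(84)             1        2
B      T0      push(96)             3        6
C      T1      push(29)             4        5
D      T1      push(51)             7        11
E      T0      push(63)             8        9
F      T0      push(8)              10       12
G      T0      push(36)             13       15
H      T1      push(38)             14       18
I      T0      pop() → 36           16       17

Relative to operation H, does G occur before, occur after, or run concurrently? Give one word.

concurrent

G spans [13,15], H spans [14,18]
the intervals overlap in both directions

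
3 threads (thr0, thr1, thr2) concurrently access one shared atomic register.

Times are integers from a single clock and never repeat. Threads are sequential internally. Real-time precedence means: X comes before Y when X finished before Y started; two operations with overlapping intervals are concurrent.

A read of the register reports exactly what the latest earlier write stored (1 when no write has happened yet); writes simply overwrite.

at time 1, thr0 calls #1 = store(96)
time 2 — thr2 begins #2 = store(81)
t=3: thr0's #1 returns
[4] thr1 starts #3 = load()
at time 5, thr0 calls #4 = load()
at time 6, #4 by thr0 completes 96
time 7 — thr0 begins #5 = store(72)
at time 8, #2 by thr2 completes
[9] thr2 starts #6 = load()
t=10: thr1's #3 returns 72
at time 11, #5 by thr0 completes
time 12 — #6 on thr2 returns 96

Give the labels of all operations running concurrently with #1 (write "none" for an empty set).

#2

concurrent with #1 ([1,3]): every op whose interval crosses 1..3
#2 [2,8]: concurrent
#3 [4,10]: after
#4 [5,6]: after
#5 [7,11]: after
#6 [9,12]: after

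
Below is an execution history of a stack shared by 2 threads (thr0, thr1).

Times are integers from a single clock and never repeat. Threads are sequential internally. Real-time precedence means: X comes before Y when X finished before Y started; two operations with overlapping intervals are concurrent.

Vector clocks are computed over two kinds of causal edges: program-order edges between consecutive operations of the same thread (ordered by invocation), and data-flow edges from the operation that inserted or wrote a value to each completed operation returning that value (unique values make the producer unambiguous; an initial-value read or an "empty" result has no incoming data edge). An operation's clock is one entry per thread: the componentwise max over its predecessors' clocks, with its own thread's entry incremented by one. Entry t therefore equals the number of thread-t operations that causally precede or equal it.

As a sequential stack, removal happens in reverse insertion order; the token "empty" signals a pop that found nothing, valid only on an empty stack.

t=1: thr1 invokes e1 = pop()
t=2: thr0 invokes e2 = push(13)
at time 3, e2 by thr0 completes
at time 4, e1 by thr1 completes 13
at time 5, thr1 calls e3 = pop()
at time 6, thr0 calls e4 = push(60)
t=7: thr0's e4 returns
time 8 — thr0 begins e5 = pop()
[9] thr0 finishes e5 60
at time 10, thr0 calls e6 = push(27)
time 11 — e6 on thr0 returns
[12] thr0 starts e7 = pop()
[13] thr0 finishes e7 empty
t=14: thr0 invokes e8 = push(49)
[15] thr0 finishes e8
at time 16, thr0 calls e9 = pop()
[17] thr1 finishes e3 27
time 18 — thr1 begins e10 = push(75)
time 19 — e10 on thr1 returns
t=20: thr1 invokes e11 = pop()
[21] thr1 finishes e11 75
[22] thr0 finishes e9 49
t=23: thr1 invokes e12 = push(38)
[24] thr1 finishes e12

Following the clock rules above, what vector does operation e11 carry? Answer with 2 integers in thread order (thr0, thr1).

(4, 4)

root op e2, invoked 2: fresh clock plus thr0's own tick → (1, 0)
from VC(e2)=(1, 0), e1 (invoked 1) maxes components and bumps thr1 → (1, 1)
from VC(e2)=(1, 0), e4 (invoked 6) maxes components and bumps thr0 → (2, 0)
from VC(e4)=(2, 0), e5 (invoked 8) maxes components and bumps thr0 → (3, 0)
from VC(e5)=(3, 0), e6 (invoked 10) maxes components and bumps thr0 → (4, 0)
from VC(e6)=(4, 0), e7 (invoked 12) maxes components and bumps thr0 → (5, 0)
from VC(e1)=(1, 1), VC(e6)=(4, 0), e3 (invoked 5) maxes components and bumps thr1 → (4, 2)
from VC(e7)=(5, 0), e8 (invoked 14) maxes components and bumps thr0 → (6, 0)
from VC(e3)=(4, 2), e10 (invoked 18) maxes components and bumps thr1 → (4, 3)
from VC(e8)=(6, 0), e9 (invoked 16) maxes components and bumps thr0 → (7, 0)
from VC(e10)=(4, 3), e11 (invoked 20) maxes components and bumps thr1 → (4, 4)
from VC(e11)=(4, 4), e12 (invoked 23) maxes components and bumps thr1 → (4, 5)
target: VC(e11) = (4, 4)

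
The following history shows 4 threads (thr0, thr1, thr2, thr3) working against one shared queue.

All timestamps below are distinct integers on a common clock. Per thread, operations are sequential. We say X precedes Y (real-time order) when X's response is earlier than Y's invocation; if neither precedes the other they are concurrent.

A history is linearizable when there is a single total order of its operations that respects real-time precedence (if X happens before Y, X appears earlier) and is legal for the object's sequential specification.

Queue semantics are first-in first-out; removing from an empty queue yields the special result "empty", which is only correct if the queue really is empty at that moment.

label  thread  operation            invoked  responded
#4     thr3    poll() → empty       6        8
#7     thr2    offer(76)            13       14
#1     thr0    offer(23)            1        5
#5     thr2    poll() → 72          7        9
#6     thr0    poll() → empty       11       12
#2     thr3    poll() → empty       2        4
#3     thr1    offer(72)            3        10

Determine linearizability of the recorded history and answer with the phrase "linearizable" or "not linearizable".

not linearizable

through event 8 a valid linearization exists; event 9 (#5 responding at time 9) ends that
every one of the 4 real-time-consistent orders over 4 completed queue ops fails the sequential spec
every completion of the 1 pending operation (#3) was checked; none linearizes
sample order #1, #2, #4, #5 (pending dropped) stalls at step 2 — #2 poll() → empty has no legal effect
sample order #1, #2, #5, #4 (pending dropped) stalls at step 2 — #2 poll() → empty has no legal effect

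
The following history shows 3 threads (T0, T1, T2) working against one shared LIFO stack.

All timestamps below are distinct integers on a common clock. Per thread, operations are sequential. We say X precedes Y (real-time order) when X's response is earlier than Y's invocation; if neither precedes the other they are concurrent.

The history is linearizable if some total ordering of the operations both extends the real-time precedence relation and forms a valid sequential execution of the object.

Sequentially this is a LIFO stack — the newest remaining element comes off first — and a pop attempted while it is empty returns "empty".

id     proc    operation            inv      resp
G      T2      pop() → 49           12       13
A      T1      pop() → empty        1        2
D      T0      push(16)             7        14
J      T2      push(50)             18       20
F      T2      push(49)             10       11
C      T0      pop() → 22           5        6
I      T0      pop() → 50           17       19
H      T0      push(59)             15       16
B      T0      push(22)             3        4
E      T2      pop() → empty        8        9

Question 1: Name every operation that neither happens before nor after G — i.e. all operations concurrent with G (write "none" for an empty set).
G spans [12,13]: anything still running between times 12 and 13 counts as concurrent
A [1,2]: before
B [3,4]: before
C [5,6]: before
D [7,14]: concurrent
E [8,9]: before
F [10,11]: before
H [15,16]: after
I [17,19]: after
J [18,20]: after

D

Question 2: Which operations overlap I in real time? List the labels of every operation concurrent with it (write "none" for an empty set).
I runs from 17 to 19; window-overlapping ops are concurrent
A [1,2]: before
B [3,4]: before
C [5,6]: before
D [7,14]: before
E [8,9]: before
F [10,11]: before
G [12,13]: before
H [15,16]: before
J [18,20]: concurrent

J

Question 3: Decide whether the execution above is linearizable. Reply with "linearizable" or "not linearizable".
one valid linearization: A, B, C, E, D, F, G, H, J, I
step 1: A pop() → empty — stack <>
step 2: B push(22) — stack <22>
step 3: C pop() → 22 — stack <>
step 4: E pop() → empty — stack <>
step 5: D push(16) — stack <16>
step 6: F push(49) — stack <16,49>
step 7: G pop() → 49 — stack <16>
step 8: H push(59) — stack <16,59>
step 9: J push(50) — stack <16,59,50>
step 10: I pop() → 50 — stack <16,59>

linearizable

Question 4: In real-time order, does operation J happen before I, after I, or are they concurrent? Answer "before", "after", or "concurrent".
J spans [18,20], I spans [17,19]
the intervals overlap in both directions

concurrent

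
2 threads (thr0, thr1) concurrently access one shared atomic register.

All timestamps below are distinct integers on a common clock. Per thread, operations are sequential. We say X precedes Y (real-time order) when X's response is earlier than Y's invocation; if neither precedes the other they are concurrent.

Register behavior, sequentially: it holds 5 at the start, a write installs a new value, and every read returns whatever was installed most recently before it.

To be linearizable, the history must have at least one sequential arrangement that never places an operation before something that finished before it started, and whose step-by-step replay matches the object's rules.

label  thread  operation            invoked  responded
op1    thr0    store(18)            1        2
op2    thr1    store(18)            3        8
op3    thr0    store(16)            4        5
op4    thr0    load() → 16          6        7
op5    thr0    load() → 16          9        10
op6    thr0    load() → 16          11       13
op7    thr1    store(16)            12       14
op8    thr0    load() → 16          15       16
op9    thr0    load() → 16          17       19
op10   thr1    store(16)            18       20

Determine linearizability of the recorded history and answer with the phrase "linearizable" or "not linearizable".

linearizable

a witness: op1, op2, op3, op4, op5, op6, op7, op8, op9, op10
step 1: op1 store(18) — value 18
step 2: op2 store(18) — value 18
step 3: op3 store(16) — value 16
step 4: op4 load() → 16 — value 16
step 5: op5 load() → 16 — value 16
step 6: op6 load() → 16 — value 16
step 7: op7 store(16) — value 16
step 8: op8 load() → 16 — value 16
step 9: op9 load() → 16 — value 16
step 10: op10 store(16) — value 16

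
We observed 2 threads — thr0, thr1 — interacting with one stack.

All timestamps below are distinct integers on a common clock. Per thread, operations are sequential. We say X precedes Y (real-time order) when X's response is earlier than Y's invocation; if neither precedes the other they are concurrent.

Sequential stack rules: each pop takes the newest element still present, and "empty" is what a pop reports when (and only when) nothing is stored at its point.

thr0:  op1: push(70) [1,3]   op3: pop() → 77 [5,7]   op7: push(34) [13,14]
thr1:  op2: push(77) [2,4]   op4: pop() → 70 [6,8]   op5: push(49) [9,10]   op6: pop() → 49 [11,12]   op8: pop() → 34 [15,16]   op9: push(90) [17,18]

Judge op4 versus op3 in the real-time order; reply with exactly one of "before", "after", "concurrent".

op4 spans [6,8], op3 spans [5,7]
the intervals overlap in both directions

concurrent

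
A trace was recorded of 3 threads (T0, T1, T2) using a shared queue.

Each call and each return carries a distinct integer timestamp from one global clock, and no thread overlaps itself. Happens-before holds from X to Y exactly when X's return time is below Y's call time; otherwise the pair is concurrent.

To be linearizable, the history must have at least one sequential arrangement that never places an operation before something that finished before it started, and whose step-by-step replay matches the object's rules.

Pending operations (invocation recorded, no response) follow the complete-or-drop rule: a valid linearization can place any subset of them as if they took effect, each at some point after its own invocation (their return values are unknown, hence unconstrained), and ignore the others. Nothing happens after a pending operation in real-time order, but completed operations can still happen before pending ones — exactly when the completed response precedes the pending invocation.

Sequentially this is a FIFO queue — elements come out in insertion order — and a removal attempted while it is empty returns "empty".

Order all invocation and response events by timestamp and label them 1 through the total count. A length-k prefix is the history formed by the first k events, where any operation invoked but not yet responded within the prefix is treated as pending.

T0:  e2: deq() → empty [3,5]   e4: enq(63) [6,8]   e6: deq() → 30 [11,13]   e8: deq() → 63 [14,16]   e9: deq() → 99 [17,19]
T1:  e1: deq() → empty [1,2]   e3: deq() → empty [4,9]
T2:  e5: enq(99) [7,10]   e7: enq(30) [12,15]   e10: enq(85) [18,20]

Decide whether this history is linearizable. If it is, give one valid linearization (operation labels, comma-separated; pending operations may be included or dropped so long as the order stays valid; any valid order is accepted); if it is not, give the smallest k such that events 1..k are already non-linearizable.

cut after 12 events: linearizable; cut after 13 events (e6 responds, time 13): not linearizable
real-time-consistent orders of the 6 completed operations: 8 — all fail the queue replay
including or dropping the 1 pending operation (e7) in any combination fails
take e1, e2, e3, e4, e5, e6 (pending dropped): step 6 already fails, because e6 deq() → 30 cannot occur there
take e1, e2, e3, e5, e4, e6 (pending dropped): step 6 already fails, because e6 deq() → 30 cannot occur there

not linearizable — minimal violating prefix: 13 events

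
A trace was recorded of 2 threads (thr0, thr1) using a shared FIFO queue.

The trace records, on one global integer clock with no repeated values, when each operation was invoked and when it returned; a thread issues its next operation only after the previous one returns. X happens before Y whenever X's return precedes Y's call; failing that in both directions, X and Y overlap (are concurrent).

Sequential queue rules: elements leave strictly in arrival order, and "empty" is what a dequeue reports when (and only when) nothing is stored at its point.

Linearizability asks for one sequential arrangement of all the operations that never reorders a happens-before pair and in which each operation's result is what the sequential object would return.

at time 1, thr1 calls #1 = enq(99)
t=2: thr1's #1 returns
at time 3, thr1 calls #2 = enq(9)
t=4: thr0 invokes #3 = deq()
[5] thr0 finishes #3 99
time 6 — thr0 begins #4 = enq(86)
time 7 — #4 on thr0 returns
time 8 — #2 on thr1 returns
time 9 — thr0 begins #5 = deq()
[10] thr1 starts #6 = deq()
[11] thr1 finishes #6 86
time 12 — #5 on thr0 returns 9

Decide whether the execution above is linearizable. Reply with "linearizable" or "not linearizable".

linearizable

one valid linearization: #1, #2, #3, #4, #5, #6
step 1: #1 enq(99) — queue <99>
step 2: #2 enq(9) — queue <99,9>
step 3: #3 deq() → 99 — queue <9>
step 4: #4 enq(86) — queue <9,86>
step 5: #5 deq() → 9 — queue <86>
step 6: #6 deq() → 86 — queue <>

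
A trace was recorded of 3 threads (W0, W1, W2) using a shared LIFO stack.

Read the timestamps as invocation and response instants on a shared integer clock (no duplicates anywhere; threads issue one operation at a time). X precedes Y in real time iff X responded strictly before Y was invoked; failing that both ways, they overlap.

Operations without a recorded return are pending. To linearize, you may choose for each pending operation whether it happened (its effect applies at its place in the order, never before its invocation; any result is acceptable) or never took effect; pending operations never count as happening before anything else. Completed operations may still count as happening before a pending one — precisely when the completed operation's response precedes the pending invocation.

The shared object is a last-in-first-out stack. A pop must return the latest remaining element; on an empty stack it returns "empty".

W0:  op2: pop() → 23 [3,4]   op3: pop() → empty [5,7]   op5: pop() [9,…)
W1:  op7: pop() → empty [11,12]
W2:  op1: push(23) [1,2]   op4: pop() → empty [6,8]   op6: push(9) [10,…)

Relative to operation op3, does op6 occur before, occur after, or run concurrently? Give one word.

op6 spans [10,…), op3 spans [5,7]
resp(op3)=7 < inv(op6)=10

after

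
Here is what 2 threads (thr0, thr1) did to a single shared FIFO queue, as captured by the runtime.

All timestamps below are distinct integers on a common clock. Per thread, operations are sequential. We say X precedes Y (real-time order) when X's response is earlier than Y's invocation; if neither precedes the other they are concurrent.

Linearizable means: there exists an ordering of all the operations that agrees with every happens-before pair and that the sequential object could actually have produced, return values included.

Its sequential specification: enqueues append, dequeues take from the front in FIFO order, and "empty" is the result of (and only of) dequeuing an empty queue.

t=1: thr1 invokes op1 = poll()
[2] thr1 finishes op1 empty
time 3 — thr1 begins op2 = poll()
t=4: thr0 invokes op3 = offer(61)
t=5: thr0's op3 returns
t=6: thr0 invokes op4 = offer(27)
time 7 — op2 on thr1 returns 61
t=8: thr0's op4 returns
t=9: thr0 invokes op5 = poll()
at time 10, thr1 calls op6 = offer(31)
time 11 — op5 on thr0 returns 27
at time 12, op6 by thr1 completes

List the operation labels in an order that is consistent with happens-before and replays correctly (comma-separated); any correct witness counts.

op1, op3, op2, op4, op5, op6

after step 1 (op1 poll() → empty): queue <>
after step 2 (op3 offer(61)): queue <61>
after step 3 (op2 poll() → 61): queue <>
after step 4 (op4 offer(27)): queue <27>
after step 5 (op5 poll() → 27): queue <>
after step 6 (op6 offer(31)): queue <31>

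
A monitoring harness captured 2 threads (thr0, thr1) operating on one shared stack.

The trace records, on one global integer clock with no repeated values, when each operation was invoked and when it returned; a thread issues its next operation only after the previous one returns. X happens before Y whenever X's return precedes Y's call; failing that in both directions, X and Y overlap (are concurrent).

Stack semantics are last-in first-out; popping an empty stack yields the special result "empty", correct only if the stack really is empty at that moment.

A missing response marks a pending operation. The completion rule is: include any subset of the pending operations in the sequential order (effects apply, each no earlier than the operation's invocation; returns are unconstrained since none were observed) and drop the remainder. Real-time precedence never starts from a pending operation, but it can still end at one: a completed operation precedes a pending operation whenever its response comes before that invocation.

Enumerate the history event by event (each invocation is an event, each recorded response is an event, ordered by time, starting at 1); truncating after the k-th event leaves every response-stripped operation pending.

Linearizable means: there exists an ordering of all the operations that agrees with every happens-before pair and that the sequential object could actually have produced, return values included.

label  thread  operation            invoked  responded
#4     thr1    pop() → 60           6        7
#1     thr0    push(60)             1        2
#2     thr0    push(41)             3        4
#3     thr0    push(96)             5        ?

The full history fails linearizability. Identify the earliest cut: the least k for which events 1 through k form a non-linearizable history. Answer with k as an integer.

7

a valid linearization of events 1..6 exists, for instance #1, #2:
1. #1 push(60), leaving stack <60>
2. #2 push(41), leaving stack <60,41>
at event 7 (#4's time-7 response) nothing linearizes any more
completion choices over the 1 pending operation (#3) were checked; none helps
take #1, #2, #4 (pending dropped): step 3 already fails, because #4 pop() → 60 cannot occur there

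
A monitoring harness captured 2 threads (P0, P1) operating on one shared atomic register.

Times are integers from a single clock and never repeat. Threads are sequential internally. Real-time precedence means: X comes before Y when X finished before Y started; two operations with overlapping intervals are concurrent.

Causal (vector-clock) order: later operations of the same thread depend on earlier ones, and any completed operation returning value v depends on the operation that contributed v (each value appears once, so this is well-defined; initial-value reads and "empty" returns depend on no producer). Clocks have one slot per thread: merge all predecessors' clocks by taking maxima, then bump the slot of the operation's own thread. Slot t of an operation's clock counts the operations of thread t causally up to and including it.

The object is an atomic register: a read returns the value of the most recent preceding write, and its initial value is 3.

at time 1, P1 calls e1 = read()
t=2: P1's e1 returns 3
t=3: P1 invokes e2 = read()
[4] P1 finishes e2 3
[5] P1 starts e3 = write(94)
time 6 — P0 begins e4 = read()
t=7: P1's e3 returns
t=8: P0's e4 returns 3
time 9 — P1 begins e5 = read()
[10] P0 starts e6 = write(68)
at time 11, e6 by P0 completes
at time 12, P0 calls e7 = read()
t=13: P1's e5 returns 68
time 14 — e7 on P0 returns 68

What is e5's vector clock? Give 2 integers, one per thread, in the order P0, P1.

(2, 4)

root op e1, invoked 1: fresh clock plus P1's own tick → (0, 1)
root op e4, invoked 6: fresh clock plus P0's own tick → (1, 0)
e2, invoked 3, takes VC(e1)=(0, 1) under max, adds 1 for P1 → (0, 2)
e6, invoked 10, takes VC(e4)=(1, 0) under max, adds 1 for P0 → (2, 0)
e3, invoked 5, takes VC(e2)=(0, 2) under max, adds 1 for P1 → (0, 3)
e7, invoked 12, takes VC(e6)=(2, 0) under max, adds 1 for P0 → (3, 0)
e5, invoked 9, takes VC(e3)=(0, 3), VC(e6)=(2, 0) under max, adds 1 for P1 → (2, 4)
target: VC(e5) = (2, 4)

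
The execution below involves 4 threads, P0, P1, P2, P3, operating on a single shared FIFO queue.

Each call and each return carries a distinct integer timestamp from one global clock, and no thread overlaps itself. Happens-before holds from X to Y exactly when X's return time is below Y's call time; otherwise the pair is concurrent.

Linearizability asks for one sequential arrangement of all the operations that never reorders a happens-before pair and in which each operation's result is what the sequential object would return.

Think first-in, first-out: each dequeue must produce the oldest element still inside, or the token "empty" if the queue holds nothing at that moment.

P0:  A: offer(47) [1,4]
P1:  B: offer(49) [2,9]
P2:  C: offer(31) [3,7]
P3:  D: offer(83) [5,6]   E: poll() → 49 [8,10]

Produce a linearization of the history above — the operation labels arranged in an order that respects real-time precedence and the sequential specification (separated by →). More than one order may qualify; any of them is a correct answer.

B → A → C → D → E

after step 1 (B offer(49)): queue <49>
after step 2 (A offer(47)): queue <49,47>
after step 3 (C offer(31)): queue <49,47,31>
after step 4 (D offer(83)): queue <49,47,31,83>
after step 5 (E poll() → 49): queue <47,31,83>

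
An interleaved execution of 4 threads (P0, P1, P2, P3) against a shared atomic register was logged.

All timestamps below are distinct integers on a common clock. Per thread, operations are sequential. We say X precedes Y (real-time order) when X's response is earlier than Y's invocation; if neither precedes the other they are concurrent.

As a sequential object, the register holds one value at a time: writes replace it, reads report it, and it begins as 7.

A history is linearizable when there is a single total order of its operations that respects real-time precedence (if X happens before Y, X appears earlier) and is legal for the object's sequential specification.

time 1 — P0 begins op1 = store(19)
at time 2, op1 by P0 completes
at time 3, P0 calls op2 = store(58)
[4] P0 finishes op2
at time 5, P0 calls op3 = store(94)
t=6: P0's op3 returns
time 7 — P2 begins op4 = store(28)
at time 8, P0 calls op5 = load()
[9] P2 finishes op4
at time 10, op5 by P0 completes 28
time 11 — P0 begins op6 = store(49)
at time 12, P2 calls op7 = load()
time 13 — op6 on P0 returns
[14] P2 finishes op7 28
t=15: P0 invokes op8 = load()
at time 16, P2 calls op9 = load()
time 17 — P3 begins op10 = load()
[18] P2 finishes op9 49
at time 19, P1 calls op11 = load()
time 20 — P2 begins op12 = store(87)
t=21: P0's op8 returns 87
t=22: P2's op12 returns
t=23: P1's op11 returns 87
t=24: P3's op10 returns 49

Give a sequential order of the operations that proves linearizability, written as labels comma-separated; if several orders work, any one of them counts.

op1, op2, op3, op4, op5, op7, op6, op9, op10, op12, op8, op11

1. op1 store(19), leaving value 19
2. op2 store(58), leaving value 58
3. op3 store(94), leaving value 94
4. op4 store(28), leaving value 28
5. op5 load() → 28, leaving value 28
6. op7 load() → 28, leaving value 28
7. op6 store(49), leaving value 49
8. op9 load() → 49, leaving value 49
9. op10 load() → 49, leaving value 49
10. op12 store(87), leaving value 87
11. op8 load() → 87, leaving value 87
12. op11 load() → 87, leaving value 87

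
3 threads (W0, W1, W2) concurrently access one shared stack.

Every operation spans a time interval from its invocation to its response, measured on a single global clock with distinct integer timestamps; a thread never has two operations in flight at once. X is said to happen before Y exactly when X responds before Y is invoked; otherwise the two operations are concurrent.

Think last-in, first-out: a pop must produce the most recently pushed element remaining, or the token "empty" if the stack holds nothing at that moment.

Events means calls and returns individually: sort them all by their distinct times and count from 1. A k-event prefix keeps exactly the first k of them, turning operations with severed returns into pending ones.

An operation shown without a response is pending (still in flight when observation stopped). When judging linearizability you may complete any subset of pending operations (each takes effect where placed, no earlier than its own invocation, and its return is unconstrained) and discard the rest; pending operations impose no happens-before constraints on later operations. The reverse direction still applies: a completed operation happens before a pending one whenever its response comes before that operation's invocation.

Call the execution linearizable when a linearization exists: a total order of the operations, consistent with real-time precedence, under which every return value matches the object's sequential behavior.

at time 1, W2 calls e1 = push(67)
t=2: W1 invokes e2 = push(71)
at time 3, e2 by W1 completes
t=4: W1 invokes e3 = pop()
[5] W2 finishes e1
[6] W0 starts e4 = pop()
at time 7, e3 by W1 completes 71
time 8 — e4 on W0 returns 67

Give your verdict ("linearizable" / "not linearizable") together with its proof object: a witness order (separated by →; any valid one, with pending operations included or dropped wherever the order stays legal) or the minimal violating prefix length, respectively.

linearizable — witness: e1 → e2 → e3 → e4

after step 1 (e1 push(67)): stack <67>
after step 2 (e2 push(71)): stack <67,71>
after step 3 (e3 pop() → 71): stack <67>
after step 4 (e4 pop() → 67): stack <>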